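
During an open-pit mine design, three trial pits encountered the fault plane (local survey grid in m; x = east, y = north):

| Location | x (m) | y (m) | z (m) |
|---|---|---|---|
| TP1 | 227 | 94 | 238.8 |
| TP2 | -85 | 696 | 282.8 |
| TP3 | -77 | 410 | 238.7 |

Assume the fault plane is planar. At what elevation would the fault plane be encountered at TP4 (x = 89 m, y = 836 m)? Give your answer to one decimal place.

333.8 m

Two edge vectors: TP1→TP2 = (-312, 602, 44), TP1→TP3 = (-304, 316, -0.1).
Normal n = (TP1→TP2) × (TP1→TP3) = (-13964.2, -13407.2, 84416).
So ∂z/∂x = −n_x/n_z = 0.16542 and ∂z/∂y = −n_y/n_z = 0.15882.
Intercept c from TP1: 238.8 − 37.55 − 14.93 = 186.32.
At (89, 836): z = 14.7 + 132.8 + 186.32 = 333.8 m.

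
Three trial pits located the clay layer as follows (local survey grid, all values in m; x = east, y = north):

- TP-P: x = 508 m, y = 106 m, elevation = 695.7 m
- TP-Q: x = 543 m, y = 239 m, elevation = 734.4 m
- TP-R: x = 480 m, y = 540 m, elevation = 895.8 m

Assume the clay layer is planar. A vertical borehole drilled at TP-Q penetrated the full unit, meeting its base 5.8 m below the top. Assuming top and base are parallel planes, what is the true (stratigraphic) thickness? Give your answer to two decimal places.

4.81 m

Let the plane be z = a·x + b·y + c.
TP-Q−TP-P: 35a + 133b = 38.7;  TP-R−TP-P: −28a + 434b = 200.1.
Solving gives a = −0.51906, b = 0.42757.
|∇z| = √(a²+b²) = 0.67249, so dip δ = arctan(0.67249) = 33.92°.
True thickness = vertical thickness × cos δ = 5.8 × cos 33.92° = 4.81 m.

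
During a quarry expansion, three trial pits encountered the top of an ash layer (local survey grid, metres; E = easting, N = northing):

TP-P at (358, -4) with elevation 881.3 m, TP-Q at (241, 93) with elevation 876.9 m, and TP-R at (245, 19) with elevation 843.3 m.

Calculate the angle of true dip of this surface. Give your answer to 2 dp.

32.82°

Let the plane be z = a·E + b·N + c.
TP-Q−TP-P: −117a + 97b = −4.4;  TP-R−TP-P: −113a + 23b = −38.
Solving gives a = 0.43347, b = 0.47748.
Gradient magnitude |∇z| = √(a² + b²) = √(0.18790 + 0.22799) = 0.64489.
True dip = arctan(0.64489) = 32.82°, dipping toward SW (azimuth ≈ 222°).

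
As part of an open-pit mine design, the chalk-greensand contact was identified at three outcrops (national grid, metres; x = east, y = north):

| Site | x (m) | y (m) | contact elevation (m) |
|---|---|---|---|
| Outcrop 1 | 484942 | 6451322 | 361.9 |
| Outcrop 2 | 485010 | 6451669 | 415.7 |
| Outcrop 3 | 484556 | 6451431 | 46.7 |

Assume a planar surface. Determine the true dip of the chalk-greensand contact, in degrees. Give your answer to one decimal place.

Let the plane be z = a·x + b·y + c.
Outcrop 2−Outcrop 1: 68a + 347b = 53.8;  Outcrop 3−Outcrop 1: −386a + 109b = −315.2.
Solving gives a = 0.81525, b = −0.00472.
Gradient magnitude |∇z| = √(a² + b²) = √(0.66463 + 0.00002) = 0.81526.
True dip = arctan(0.81526) = 39.2°, dipping toward W (azimuth ≈ 270°).

39.2°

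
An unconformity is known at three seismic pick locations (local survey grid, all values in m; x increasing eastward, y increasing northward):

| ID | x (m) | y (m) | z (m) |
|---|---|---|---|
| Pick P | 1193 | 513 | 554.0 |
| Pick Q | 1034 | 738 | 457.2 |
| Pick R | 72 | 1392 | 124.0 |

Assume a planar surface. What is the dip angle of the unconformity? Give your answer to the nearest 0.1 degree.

20.4°

Let the plane be z = a·x + b·y + c.
Pick Q−Pick P: −159a + 225b = −96.8;  Pick R−Pick P: −1121a + 879b = −430.
Solving gives a = 0.10370, b = −0.35694.
Gradient magnitude |∇z| = √(a² + b²) = √(0.01075 + 0.12741) = 0.37170.
True dip = arctan(0.37170) = 20.4°, dipping toward NNW (azimuth ≈ 344°).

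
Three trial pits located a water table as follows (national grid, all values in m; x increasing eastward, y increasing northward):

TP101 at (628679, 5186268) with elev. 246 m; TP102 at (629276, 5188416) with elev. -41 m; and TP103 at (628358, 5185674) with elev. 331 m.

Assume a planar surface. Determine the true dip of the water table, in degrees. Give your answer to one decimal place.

Let the plane be z = a·x + b·y + c.
TP102−TP101: 597a + 2148b = −287;  TP103−TP101: −321a − 594b = 85.
Solving gives a = −0.03614, b = −0.12357.
Gradient magnitude |∇z| = √(a² + b²) = √(0.00131 + 0.01527) = 0.12874.
True dip = arctan(0.12874) = 7.3°, dipping toward NNE (azimuth ≈ 016°).

7.3°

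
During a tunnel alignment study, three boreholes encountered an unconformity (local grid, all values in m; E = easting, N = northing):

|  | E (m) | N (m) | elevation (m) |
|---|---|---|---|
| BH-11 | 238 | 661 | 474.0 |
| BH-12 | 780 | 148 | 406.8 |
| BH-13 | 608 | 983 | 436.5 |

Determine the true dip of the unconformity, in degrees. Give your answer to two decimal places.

6.44°

Let the plane be z = a·E + b·N + c.
BH-12−BH-11: 542a − 513b = −67.2;  BH-13−BH-11: 370a + 322b = −37.5.
Solving gives a = −0.11219, b = 0.01246.
Gradient magnitude |∇z| = √(a² + b²) = √(0.01259 + 0.00016) = 0.11288.
True dip = arctan(0.11288) = 6.44°, dipping toward E (azimuth ≈ 096°).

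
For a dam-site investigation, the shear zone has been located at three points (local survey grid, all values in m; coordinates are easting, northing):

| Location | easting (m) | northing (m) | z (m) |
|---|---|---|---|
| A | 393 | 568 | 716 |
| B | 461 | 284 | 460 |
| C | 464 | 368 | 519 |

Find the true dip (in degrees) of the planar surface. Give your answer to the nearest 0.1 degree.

45.7°

Let the plane be z = a·easting + b·northing + c.
B−A: 68a − 284b = −256;  C−A: 71a − 200b = −197.
Solving gives a = −0.72334, b = 0.72821.
Gradient magnitude |∇z| = √(a² + b²) = √(0.52322 + 0.53030) = 1.02641.
True dip = arctan(1.02641) = 45.7°, dipping toward SE (azimuth ≈ 135°).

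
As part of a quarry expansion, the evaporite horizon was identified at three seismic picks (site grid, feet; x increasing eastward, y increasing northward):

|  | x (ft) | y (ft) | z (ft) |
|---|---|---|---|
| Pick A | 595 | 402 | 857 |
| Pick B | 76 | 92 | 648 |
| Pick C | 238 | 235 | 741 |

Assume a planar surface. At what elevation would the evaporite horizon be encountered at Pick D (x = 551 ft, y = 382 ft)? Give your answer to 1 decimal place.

Two edge vectors: Pick A→Pick B = (-519, -310, -209), Pick A→Pick C = (-357, -167, -116).
Normal n = (Pick A→Pick B) × (Pick A→Pick C) = (1057, 14409, -23997).
So ∂z/∂x = −n_x/n_z = 0.04405 and ∂z/∂y = −n_y/n_z = 0.60045.
Intercept c from Pick A: 857 − 26.21 − 241.38 = 589.41.
At (551, 382): z = 24.3 + 229.4 + 589.41 = 843.1 ft.

843.1 ft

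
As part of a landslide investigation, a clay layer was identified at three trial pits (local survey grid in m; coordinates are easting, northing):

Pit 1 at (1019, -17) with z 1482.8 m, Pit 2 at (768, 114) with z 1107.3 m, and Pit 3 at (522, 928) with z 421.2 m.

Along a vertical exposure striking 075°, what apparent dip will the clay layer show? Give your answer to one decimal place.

47.5°

Two edge vectors: Pit 1→Pit 2 = (-251, 131, -375.5), Pit 1→Pit 3 = (-497, 945, -1061.6).
Normal n = (Pit 1→Pit 2) × (Pit 1→Pit 3) = (215777.9, -79838.1, -172088).
So ∂z/∂easting = −n_x/n_z = 1.25388 and ∂z/∂northing = −n_y/n_z = −0.46394.
Unit vector along 075° is (sin 75°, cos 75°) = (0.9659, 0.2588).
Slope in that direction = a·(0.9659) + b·(0.2588) = 1.09108.
Apparent dip = arctan|1.09108| = 47.5° (true dip is 53.2°, so apparent ≤ true as expected).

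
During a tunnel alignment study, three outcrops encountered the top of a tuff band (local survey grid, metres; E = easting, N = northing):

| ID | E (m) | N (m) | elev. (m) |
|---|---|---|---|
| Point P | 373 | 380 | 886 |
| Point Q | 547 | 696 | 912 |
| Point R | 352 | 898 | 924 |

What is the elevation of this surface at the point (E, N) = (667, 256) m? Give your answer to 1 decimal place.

Let the plane be z = a·E + b·N + c.
Point Q−Point P: 174a + 316b = 26;  Point R−Point P: −21a + 518b = 38.
Solving gives a = 0.01509, b = 0.07397.
Then c = 886 − a·373 − b·380 = 852.26.
At (667, 256): z = 10.1 + 18.9 + 852.26 = 881.3 m.

881.3 m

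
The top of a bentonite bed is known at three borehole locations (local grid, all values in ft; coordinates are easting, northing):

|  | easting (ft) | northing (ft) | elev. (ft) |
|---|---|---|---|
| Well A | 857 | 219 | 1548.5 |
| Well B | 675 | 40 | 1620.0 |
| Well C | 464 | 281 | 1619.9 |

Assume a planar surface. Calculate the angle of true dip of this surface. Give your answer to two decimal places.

Two edge vectors: Well A→Well B = (-182, -179, 71.5), Well A→Well C = (-393, 62, 71.4).
Normal n = (Well A→Well B) × (Well A→Well C) = (-17213.6, -15104.7, -81631).
So ∂z/∂easting = −n_x/n_z = −0.21087 and ∂z/∂northing = −n_y/n_z = −0.18504.
Gradient magnitude |∇z| = √(a² + b²) = √(0.04447 + 0.03424) = 0.28054.
True dip = arctan(0.28054) = 15.67°, dipping toward NE (azimuth ≈ 049°).

15.67°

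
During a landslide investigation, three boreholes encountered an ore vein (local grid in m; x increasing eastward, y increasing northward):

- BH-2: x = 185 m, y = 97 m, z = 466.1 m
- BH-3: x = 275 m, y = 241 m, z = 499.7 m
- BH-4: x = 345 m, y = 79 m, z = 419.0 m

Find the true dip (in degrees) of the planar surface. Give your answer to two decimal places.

24.87°

Two edge vectors: BH-2→BH-3 = (90, 144, 33.6), BH-2→BH-4 = (160, -18, -47.1).
Normal n = (BH-2→BH-3) × (BH-2→BH-4) = (-6177.6, 9615, -24660).
So ∂z/∂x = −n_x/n_z = −0.25051 and ∂z/∂y = −n_y/n_z = 0.38990.
Gradient magnitude |∇z| = √(a² + b²) = √(0.06276 + 0.15202) = 0.46344.
True dip = arctan(0.46344) = 24.87°, dipping toward SSE (azimuth ≈ 147°).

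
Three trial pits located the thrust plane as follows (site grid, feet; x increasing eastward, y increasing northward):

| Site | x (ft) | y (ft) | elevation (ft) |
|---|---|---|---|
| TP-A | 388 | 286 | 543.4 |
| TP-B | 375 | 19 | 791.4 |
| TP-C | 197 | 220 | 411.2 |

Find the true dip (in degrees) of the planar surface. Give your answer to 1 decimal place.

54.9°

Let the plane be z = a·x + b·y + c.
TP-B−TP-A: −13a − 267b = 248;  TP-C−TP-A: −191a − 66b = −132.2.
Solving gives a = 1.03044, b = −0.97901.
Gradient magnitude |∇z| = √(a² + b²) = √(1.06181 + 0.95846) = 1.42136.
True dip = arctan(1.42136) = 54.9°, dipping toward NW (azimuth ≈ 314°).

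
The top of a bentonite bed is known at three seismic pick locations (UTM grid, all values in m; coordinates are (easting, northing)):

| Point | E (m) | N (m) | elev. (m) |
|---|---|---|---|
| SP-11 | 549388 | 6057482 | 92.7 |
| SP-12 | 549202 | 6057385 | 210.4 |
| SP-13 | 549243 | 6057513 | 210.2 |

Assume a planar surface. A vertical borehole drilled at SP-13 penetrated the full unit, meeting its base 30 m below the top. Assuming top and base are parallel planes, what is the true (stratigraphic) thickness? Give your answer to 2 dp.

Let the plane be z = a·E + b·N + c.
SP-12−SP-11: −186a − 97b = 117.7;  SP-13−SP-11: −145a + 31b = 117.5.
Solving gives a = −0.75872, b = 0.24147.
|∇z| = √(a²+b²) = 0.79622, so dip δ = arctan(0.79622) = 38.53°.
True thickness = vertical thickness × cos δ = 30 × cos 38.53° = 23.47 m.

23.47 m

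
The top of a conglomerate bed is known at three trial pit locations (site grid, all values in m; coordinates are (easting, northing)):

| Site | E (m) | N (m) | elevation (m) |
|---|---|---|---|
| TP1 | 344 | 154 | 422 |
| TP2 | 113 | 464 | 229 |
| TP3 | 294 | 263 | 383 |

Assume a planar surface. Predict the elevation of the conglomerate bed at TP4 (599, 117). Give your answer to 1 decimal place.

655.3 m

Let the plane be z = a·E + b·N + c.
TP2−TP1: −231a + 310b = −193;  TP3−TP1: −50a + 109b = −39.
Solving gives a = 0.92437, b = 0.06623.
Then c = 422 − a·344 − b·154 = 93.82.
At (599, 117): z = 553.7 + 7.7 + 93.82 = 655.3 m.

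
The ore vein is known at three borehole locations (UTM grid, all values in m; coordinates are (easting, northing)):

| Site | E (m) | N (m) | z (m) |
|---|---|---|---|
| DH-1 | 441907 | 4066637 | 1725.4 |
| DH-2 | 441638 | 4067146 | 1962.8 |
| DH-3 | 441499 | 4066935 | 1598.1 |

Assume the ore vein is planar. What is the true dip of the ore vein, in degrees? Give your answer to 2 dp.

Two edge vectors: DH-1→DH-2 = (-269, 509, 237.4), DH-1→DH-3 = (-408, 298, -127.3).
Normal n = (DH-1→DH-2) × (DH-1→DH-3) = (-135540.9, -131102.9, 127510).
So ∂z/∂E = −n_x/n_z = 1.06298 and ∂z/∂N = −n_y/n_z = 1.02818.
Gradient magnitude |∇z| = √(a² + b²) = √(1.12993 + 1.05715) = 1.47888.
True dip = arctan(1.47888) = 55.93°, dipping toward SW (azimuth ≈ 226°).

55.93°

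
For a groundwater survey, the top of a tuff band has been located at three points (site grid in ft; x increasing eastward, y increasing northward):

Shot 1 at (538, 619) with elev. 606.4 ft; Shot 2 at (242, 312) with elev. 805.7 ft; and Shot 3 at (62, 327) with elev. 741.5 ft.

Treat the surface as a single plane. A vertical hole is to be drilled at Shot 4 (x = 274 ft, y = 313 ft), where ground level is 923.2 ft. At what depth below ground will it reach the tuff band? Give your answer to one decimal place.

Two edge vectors: Shot 1→Shot 2 = (-296, -307, 199.3), Shot 1→Shot 3 = (-476, -292, 135.1).
Normal n = (Shot 1→Shot 2) × (Shot 1→Shot 3) = (16719.9, -54877.2, -59700).
So ∂z/∂x = −n_x/n_z = 0.28007 and ∂z/∂y = −n_y/n_z = −0.91922.
Intercept c from Shot 1: 606.4 − 150.68 + 568.99 = 1024.72.
At (274, 313): z_contact = 76.74 − 287.71 + 1024.72 = 813.74 ft.
Depth below ground = 923.2 − 813.74 = 109.5 ft.

109.5 ft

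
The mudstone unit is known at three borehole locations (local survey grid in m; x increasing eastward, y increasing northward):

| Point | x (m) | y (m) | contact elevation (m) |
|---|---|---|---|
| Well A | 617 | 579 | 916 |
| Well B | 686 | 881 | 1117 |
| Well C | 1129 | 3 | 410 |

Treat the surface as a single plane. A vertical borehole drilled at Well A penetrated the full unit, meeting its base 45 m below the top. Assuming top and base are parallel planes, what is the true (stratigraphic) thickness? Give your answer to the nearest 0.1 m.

Two edge vectors: Well A→Well B = (69, 302, 201), Well A→Well C = (512, -576, -506).
Normal n = (Well A→Well B) × (Well A→Well C) = (-37036, 137826, -194368).
So ∂z/∂x = −n_x/n_z = −0.19055 and ∂z/∂y = −n_y/n_z = 0.70910.
|∇z| = √(a²+b²) = 0.73425, so dip δ = arctan(0.73425) = 36.29°.
True thickness = vertical thickness × cos δ = 45 × cos 36.29° = 36.3 m.

36.3 m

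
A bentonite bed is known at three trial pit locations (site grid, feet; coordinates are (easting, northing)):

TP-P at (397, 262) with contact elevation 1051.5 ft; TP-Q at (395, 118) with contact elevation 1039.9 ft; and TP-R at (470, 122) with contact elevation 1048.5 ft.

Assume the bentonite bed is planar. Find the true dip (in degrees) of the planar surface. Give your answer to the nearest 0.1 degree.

7.7°

Let the plane be z = a·E + b·N + c.
TP-Q−TP-P: −2a − 144b = −11.6;  TP-R−TP-P: 73a − 140b = −3.
Solving gives a = 0.11045, b = 0.07902.
Gradient magnitude |∇z| = √(a² + b²) = √(0.01220 + 0.00624) = 0.13581.
True dip = arctan(0.13581) = 7.7°, dipping toward SW (azimuth ≈ 234°).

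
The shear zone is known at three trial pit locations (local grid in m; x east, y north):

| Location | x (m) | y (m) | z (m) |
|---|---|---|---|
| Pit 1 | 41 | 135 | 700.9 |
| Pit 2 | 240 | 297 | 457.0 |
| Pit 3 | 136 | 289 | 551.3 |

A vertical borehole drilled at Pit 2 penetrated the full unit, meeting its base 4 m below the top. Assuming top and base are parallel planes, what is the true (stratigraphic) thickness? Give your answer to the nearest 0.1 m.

Let the plane be z = a·x + b·y + c.
Pit 2−Pit 1: 199a + 162b = −243.9;  Pit 3−Pit 1: 95a + 154b = −149.6.
Solving gives a = −0.87345, b = −0.43261.
|∇z| = √(a²+b²) = 0.97472, so dip δ = arctan(0.97472) = 44.27°.
True thickness = vertical thickness × cos δ = 4 × cos 44.27° = 2.9 m.

2.9 m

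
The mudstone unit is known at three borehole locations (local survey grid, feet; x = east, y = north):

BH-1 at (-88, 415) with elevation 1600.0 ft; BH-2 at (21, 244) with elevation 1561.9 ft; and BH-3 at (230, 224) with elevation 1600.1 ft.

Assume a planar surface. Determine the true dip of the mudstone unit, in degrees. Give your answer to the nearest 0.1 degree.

Let the plane be z = a·x + b·y + c.
BH-2−BH-1: 109a − 171b = −38.1;  BH-3−BH-1: 318a − 191b = 0.1.
Solving gives a = 0.21735, b = 0.36135.
Gradient magnitude |∇z| = √(a² + b²) = √(0.04724 + 0.13058) = 0.42169.
True dip = arctan(0.42169) = 22.9°, dipping toward SSW (azimuth ≈ 211°).

22.9°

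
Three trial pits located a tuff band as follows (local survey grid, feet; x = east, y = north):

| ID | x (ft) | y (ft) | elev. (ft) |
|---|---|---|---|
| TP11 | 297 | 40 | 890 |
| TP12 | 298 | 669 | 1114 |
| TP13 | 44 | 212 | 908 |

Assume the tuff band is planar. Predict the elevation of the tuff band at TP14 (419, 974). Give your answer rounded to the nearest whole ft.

1243 ft

Let the plane be z = a·x + b·y + c.
TP12−TP11: 1a + 629b = 224;  TP13−TP11: −253a + 172b = 18.
Solving gives a = 0.17078, b = 0.35585.
Then c = 890 − a·297 − b·40 = 825.05.
At (419, 974): z = 71.6 + 346.6 + 825.05 = 1243.2 ft.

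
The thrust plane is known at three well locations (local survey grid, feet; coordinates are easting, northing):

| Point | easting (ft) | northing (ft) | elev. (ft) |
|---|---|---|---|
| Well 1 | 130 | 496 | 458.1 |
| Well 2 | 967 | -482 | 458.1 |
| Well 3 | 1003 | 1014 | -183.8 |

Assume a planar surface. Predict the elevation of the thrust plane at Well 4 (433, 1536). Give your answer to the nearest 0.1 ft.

Two edge vectors: Well 1→Well 2 = (837, -978, 0), Well 1→Well 3 = (873, 518, -641.9).
Normal n = (Well 1→Well 2) × (Well 1→Well 3) = (627778.2, 537270.3, 1287360).
So ∂z/∂easting = −n_x/n_z = −0.487648 and ∂z/∂northing = −n_y/n_z = −0.417343.
Intercept c from Well 1: 458.1 + 63.39 + 207.00 = 728.50.
At (433, 1536): z = −211.2 − 641.0 + 728.50 = -123.7 ft.

-123.7 ft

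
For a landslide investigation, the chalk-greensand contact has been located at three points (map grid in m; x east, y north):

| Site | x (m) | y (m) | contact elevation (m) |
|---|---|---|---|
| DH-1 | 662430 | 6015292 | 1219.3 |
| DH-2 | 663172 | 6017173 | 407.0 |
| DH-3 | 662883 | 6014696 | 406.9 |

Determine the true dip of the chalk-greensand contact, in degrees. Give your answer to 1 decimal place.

57.4°

Let the plane be z = a·x + b·y + c.
DH-2−DH-1: 742a + 1881b = −812.3;  DH-3−DH-1: 453a − 596b = −812.4.
Solving gives a = −1.55468, b = 0.18143.
Gradient magnitude |∇z| = √(a² + b²) = √(2.41702 + 0.03292) = 1.56523.
True dip = arctan(1.56523) = 57.4°, dipping toward E (azimuth ≈ 097°).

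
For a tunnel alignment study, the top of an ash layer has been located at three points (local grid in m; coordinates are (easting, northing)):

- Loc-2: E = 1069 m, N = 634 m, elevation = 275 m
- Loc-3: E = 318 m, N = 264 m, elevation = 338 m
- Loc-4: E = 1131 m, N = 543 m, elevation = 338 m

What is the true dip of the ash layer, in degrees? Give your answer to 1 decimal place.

Let the plane be z = a·E + b·N + c.
Loc-3−Loc-2: −751a − 370b = 63;  Loc-4−Loc-2: 62a − 91b = 63.
Solving gives a = 0.19256, b = −0.56111.
Gradient magnitude |∇z| = √(a² + b²) = √(0.03708 + 0.31485) = 0.59323.
True dip = arctan(0.59323) = 30.7°, dipping toward NNW (azimuth ≈ 341°).

30.7°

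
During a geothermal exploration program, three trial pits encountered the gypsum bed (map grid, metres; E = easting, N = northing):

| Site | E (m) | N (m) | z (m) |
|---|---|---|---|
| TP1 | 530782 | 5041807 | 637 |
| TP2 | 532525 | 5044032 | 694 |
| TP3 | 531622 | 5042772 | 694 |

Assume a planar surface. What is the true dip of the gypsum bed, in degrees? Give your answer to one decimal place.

25.3°

Let the plane be z = a·E + b·N + c.
TP2−TP1: 1743a + 2225b = 57;  TP3−TP1: 840a + 965b = 57.
Solving gives a = 0.38405, b = −0.27524.
Gradient magnitude |∇z| = √(a² + b²) = √(0.14750 + 0.07576) = 0.47250.
True dip = arctan(0.47250) = 25.3°, dipping toward NW (azimuth ≈ 306°).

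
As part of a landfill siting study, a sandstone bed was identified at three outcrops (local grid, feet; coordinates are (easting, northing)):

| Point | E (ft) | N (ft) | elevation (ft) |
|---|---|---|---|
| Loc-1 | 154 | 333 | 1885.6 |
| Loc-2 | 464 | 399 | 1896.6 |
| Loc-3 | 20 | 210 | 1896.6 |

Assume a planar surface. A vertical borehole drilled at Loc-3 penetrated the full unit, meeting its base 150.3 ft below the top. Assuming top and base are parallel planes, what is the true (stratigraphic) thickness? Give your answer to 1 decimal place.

Let the plane be z = a·E + b·N + c.
Loc-2−Loc-1: 310a + 66b = 11;  Loc-3−Loc-1: −134a − 123b = 11.
Solving gives a = 0.07099, b = −0.16677.
|∇z| = √(a²+b²) = 0.18125, so dip δ = arctan(0.18125) = 10.27°.
True thickness = vertical thickness × cos δ = 150.3 × cos 10.27° = 147.9 ft.

147.9 ft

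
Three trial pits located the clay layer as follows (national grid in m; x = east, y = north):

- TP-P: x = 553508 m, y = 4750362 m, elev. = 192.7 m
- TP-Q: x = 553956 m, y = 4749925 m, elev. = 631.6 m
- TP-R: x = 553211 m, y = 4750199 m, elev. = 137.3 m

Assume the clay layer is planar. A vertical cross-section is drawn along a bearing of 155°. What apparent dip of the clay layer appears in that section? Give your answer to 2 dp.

Two edge vectors: TP-P→TP-Q = (448, -437, 438.9), TP-P→TP-R = (-297, -163, -55.4).
Normal n = (TP-P→TP-Q) × (TP-P→TP-R) = (95750.5, -105534.1, -202813).
So ∂z/∂x = −n_x/n_z = 0.47211 and ∂z/∂y = −n_y/n_z = −0.52035.
Unit vector along 155° is (sin 155°, cos 155°) = (0.4226, -0.9063).
Slope in that direction = a·(0.4226) + b·(-0.9063) = 0.67112.
Apparent dip = arctan|0.67112| = 33.87° (true dip is 35.1°, so apparent ≤ true as expected).

33.87°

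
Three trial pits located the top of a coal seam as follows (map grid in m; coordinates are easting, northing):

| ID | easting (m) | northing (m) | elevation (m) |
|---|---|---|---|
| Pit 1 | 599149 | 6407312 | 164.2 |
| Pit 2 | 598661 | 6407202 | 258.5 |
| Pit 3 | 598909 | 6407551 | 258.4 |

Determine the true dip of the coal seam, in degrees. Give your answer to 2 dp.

Two edge vectors: Pit 1→Pit 2 = (-488, -110, 94.3), Pit 1→Pit 3 = (-240, 239, 94.2).
Normal n = (Pit 1→Pit 2) × (Pit 1→Pit 3) = (-32899.7, 23337.6, -143032).
So ∂z/∂easting = −n_x/n_z = −0.23002 and ∂z/∂northing = −n_y/n_z = 0.16316.
Gradient magnitude |∇z| = √(a² + b²) = √(0.05291 + 0.02662) = 0.28201.
True dip = arctan(0.28201) = 15.75°, dipping toward SE (azimuth ≈ 125°).

15.75°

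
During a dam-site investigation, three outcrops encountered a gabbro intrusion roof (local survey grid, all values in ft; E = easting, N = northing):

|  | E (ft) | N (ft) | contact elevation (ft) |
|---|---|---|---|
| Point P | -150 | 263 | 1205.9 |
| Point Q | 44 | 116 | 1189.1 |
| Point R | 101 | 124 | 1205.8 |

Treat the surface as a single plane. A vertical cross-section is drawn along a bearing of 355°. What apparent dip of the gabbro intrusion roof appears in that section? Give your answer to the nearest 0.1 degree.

Let the plane be z = a·E + b·N + c.
Point Q−Point P: 194a − 147b = −16.8;  Point R−Point P: 251a − 139b = −0.1.
Solving gives a = 0.23366, b = 0.42266.
Unit vector along 355° is (sin 355°, cos 355°) = (-0.0872, 0.9962).
Slope in that direction = a·(-0.0872) + b·(0.9962) = 0.40068.
Apparent dip = arctan|0.40068| = 21.8° (true dip is 25.8°, so apparent ≤ true as expected).

21.8°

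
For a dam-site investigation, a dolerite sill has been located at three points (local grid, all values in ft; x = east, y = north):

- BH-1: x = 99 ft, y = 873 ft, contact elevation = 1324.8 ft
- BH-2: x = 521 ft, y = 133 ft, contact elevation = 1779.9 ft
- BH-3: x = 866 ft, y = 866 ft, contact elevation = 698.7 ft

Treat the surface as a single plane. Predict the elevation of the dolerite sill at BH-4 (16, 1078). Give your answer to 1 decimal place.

1170.7 ft

Two edge vectors: BH-1→BH-2 = (422, -740, 455.1), BH-1→BH-3 = (767, -7, -626.1).
Normal n = (BH-1→BH-2) × (BH-1→BH-3) = (466499.7, 613275.9, 564626).
So ∂z/∂x = −n_x/n_z = −0.826210 and ∂z/∂y = −n_y/n_z = −1.086163.
Intercept c from BH-1: 1324.8 + 81.79 + 948.22 = 2354.82.
At (16, 1078): z = −13.2 − 1170.9 + 2354.82 = 1170.7 ft.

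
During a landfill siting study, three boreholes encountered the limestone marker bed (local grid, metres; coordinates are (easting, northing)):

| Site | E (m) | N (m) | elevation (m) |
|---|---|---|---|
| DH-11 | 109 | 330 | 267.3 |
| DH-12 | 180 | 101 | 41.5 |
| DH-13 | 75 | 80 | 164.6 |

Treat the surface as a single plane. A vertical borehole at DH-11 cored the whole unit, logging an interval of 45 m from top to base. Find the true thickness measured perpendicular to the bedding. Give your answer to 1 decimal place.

26.0 m

Two edge vectors: DH-11→DH-12 = (71, -229, -225.8), DH-11→DH-13 = (-34, -250, -102.7).
Normal n = (DH-11→DH-12) × (DH-11→DH-13) = (-32931.7, 14968.9, -25536).
So ∂z/∂E = −n_x/n_z = −1.28962 and ∂z/∂N = −n_y/n_z = 0.58619.
|∇z| = √(a²+b²) = 1.41659, so dip δ = arctan(1.41659) = 54.78°.
True thickness = vertical thickness × cos δ = 45 × cos 54.78° = 26.0 m.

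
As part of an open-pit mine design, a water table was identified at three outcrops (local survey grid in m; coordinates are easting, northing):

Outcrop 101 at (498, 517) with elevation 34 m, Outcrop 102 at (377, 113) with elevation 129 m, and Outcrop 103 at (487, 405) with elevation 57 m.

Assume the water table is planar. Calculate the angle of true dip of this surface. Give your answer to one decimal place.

13.6°

Two edge vectors: Outcrop 101→Outcrop 102 = (-121, -404, 95), Outcrop 101→Outcrop 103 = (-11, -112, 23).
Normal n = (Outcrop 101→Outcrop 102) × (Outcrop 101→Outcrop 103) = (1348, 1738, 9108).
So ∂z/∂easting = −n_x/n_z = −0.14800 and ∂z/∂northing = −n_y/n_z = −0.19082.
Gradient magnitude |∇z| = √(a² + b²) = √(0.02190 + 0.03641) = 0.24149.
True dip = arctan(0.24149) = 13.6°, dipping toward NE (azimuth ≈ 038°).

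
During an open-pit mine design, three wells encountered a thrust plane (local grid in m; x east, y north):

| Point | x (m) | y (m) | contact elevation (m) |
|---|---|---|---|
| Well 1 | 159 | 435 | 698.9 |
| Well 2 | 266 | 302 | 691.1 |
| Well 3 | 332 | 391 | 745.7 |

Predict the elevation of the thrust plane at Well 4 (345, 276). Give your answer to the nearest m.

Let the plane be z = a·x + b·y + c.
Well 2−Well 1: 107a − 133b = −7.8;  Well 3−Well 1: 173a − 44b = 46.8.
Solving gives a = 0.35887, b = 0.34736.
Then c = 698.9 − a·159 − b·435 = 490.74.
At (345, 276): z = 123.8 + 95.9 + 490.74 = 710.4 m.

710 m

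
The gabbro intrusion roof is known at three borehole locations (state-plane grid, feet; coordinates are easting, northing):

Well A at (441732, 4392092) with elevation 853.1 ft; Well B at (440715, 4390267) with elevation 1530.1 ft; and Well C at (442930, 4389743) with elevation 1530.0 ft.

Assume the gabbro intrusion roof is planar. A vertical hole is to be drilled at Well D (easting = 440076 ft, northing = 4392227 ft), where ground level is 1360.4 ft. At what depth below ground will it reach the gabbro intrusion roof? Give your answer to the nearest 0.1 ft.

Let the plane be z = a·easting + b·northing + c.
Well B−Well A: −1017a − 1825b = 677;  Well C−Well A: 1198a − 2349b = 676.9.
Solving gives a = −0.077575638, b = −0.327729083.
Then c = 853.1 − a·441732 − b·4392092 = 1474537.02.
At (440076, 4392227): z_contact = −34139.18 − 1439460.53 + 1474537.02 = 937.32 ft.
Depth below ground = 1360.4 − 937.32 = 423.1 ft.

423.1 ft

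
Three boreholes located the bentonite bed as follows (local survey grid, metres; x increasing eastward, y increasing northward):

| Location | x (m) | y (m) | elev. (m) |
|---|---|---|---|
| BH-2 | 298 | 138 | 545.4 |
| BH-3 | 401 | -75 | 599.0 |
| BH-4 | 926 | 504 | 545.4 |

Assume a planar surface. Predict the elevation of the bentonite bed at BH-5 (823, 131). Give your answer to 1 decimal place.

Two edge vectors: BH-2→BH-3 = (103, -213, 53.6), BH-2→BH-4 = (628, 366, 0).
Normal n = (BH-2→BH-3) × (BH-2→BH-4) = (-19617.6, 33660.8, 171462).
So ∂z/∂x = −n_x/n_z = 0.11441 and ∂z/∂y = −n_y/n_z = −0.19632.
Intercept c from BH-2: 545.4 − 34.10 + 27.09 = 538.40.
At (823, 131): z = 94.2 − 25.7 + 538.40 = 606.8 m.

606.8 m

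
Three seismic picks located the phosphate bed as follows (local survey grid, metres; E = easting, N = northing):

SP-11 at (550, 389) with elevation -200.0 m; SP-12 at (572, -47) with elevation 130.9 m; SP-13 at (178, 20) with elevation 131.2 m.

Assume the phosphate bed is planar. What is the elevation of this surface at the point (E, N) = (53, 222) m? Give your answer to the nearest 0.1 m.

-7.1 m

Two edge vectors: SP-11→SP-12 = (22, -436, 330.9), SP-11→SP-13 = (-372, -369, 331.2).
Normal n = (SP-11→SP-12) × (SP-11→SP-13) = (-22301.1, -130381.2, -170310).
So ∂z/∂E = −n_x/n_z = −0.13094 and ∂z/∂N = −n_y/n_z = −0.76555.
Intercept c from SP-11: -200 + 72.02 + 297.80 = 169.82.
At (53, 222): z = −6.9 − 170.0 + 169.82 = -7.1 m.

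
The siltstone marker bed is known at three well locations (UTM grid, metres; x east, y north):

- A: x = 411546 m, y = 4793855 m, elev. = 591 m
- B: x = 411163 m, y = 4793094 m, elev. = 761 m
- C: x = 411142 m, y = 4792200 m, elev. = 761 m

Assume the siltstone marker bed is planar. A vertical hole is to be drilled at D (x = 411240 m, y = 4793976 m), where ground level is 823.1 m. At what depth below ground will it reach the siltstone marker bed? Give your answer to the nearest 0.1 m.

Let the plane be z = a·x + b·y + c.
B−A: −383a − 761b = 170;  C−A: −404a − 1655b = 170.
Solving gives a = −0.465595044, b = 0.010936796.
Then c = 591 − a·411546 − b·4793855 = 139775.36.
At (411240, 4793976): z_contact = −191471.31 + 52430.74 + 139775.36 = 734.80 m.
Depth below ground = 823.1 − 734.80 = 88.3 m.

88.3 m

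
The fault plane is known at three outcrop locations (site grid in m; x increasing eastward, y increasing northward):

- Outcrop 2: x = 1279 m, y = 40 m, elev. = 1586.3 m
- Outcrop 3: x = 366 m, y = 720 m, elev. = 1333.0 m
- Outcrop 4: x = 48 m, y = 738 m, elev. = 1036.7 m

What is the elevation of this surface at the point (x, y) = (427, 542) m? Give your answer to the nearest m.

1224 m

Let the plane be z = a·x + b·y + c.
Outcrop 3−Outcrop 2: −913a + 680b = −253.3;  Outcrop 4−Outcrop 2: −1231a + 698b = −549.6.
Solving gives a = 0.98558, b = 0.95078.
Then c = 1586.3 − a·1279 − b·40 = 287.71.
At (427, 542): z = 420.8 + 515.3 + 287.71 = 1223.9 m.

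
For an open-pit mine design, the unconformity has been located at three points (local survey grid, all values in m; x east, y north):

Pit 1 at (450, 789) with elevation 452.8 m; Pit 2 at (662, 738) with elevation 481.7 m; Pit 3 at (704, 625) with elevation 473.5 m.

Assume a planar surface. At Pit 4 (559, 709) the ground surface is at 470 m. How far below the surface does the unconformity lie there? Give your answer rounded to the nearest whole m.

10 m

Let the plane be z = a·x + b·y + c.
Pit 2−Pit 1: 212a − 51b = 28.9;  Pit 3−Pit 1: 254a − 164b = 20.7.
Solving gives a = 0.16888, b = 0.13534.
Then c = 452.8 − a·450 − b·789 = 270.03.
At (559, 709): z_contact = 94.4 + 96.0 + 270.03 = 460.4 m.
Depth below ground = 470 − 460.4 = 10 m.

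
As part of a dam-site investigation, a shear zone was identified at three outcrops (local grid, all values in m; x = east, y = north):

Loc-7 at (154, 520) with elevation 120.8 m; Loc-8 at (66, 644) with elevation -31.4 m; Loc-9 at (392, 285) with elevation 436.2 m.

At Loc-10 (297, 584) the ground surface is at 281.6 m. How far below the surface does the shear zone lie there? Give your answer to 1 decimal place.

Two edge vectors: Loc-7→Loc-8 = (-88, 124, -152.2), Loc-7→Loc-9 = (238, -235, 315.4).
Normal n = (Loc-7→Loc-8) × (Loc-7→Loc-9) = (3342.6, -8468.4, -8832).
So ∂z/∂x = −n_x/n_z = 0.37846 and ∂z/∂y = −n_y/n_z = −0.95883.
Intercept c from Loc-7: 120.8 − 58.28 + 498.59 = 561.11.
At (297, 584): z_contact = 112.40 − 559.96 + 561.11 = 113.56 m.
Depth below ground = 281.6 − 113.56 = 168.0 m.

168.0 m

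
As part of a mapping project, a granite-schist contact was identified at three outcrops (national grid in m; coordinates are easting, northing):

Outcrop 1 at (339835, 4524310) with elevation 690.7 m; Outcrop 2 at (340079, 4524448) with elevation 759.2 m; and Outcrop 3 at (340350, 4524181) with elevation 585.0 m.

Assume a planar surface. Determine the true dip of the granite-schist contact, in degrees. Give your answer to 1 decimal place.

30.9°

Let the plane be z = a·easting + b·northing + c.
Outcrop 2−Outcrop 1: 244a + 138b = 68.5;  Outcrop 3−Outcrop 1: 515a − 129b = −105.7.
Solving gives a = −0.05607, b = 0.59552.
Gradient magnitude |∇z| = √(a² + b²) = √(0.00314 + 0.35465) = 0.59816.
True dip = arctan(0.59816) = 30.9°, dipping toward S (azimuth ≈ 175°).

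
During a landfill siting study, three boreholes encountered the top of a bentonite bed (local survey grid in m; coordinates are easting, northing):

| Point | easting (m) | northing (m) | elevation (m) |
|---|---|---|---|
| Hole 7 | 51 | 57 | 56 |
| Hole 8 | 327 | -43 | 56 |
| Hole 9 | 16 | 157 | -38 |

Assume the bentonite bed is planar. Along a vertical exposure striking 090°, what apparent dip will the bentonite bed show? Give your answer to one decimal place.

21.3°

Let the plane be z = a·easting + b·northing + c.
Hole 8−Hole 7: 276a − 100b = 0;  Hole 9−Hole 7: −35a + 100b = −94.
Solving gives a = −0.39004, b = −1.07651.
Unit vector along 090° is (sin 90°, cos 90°) = (1.0000, 0.0000).
Slope in that direction = a·(1.0000) + b·(0.0000) = −0.39004.
Apparent dip = arctan|0.39004| = 21.3° (true dip is 48.9°, so apparent ≤ true as expected).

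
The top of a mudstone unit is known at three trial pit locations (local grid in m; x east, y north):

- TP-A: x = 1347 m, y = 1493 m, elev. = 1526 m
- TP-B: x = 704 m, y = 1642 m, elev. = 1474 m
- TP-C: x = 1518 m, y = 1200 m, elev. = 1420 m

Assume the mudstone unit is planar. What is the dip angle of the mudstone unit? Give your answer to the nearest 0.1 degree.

Two edge vectors: TP-A→TP-B = (-643, 149, -52), TP-A→TP-C = (171, -293, -106).
Normal n = (TP-A→TP-B) × (TP-A→TP-C) = (-31030, -77050, 162920).
So ∂z/∂x = −n_x/n_z = 0.19046 and ∂z/∂y = −n_y/n_z = 0.47293.
Gradient magnitude |∇z| = √(a² + b²) = √(0.03628 + 0.22366) = 0.50984.
True dip = arctan(0.50984) = 27.0°, dipping toward SSW (azimuth ≈ 202°).

27.0°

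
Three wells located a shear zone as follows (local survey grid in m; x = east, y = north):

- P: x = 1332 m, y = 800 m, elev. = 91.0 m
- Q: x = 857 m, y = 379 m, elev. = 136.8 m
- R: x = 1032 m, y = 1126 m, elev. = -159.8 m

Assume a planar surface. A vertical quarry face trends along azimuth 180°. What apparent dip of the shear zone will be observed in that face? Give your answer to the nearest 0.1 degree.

25.3°

Two edge vectors: P→Q = (-475, -421, 45.8), P→R = (-300, 326, -250.8).
Normal n = (P→Q) × (P→R) = (90656, -132870, -281150).
So ∂z/∂x = −n_x/n_z = 0.32245 and ∂z/∂y = −n_y/n_z = −0.47259.
Unit vector along 180° is (sin 180°, cos 180°) = (0.0000, -1.0000).
Slope in that direction = a·(0.0000) + b·(-1.0000) = 0.47259.
Apparent dip = arctan|0.47259| = 25.3° (true dip is 29.8°, so apparent ≤ true as expected).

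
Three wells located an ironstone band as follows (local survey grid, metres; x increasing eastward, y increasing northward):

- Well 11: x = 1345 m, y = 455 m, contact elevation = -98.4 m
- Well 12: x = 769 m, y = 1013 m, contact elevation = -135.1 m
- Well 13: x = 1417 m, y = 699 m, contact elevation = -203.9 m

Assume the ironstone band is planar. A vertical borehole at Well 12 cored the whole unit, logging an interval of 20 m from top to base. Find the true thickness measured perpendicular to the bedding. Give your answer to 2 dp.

18.26 m

Let the plane be z = a·x + b·y + c.
Well 12−Well 11: −576a + 558b = −36.7;  Well 13−Well 11: 72a + 244b = −105.5.
Solving gives a = −0.27620, b = −0.35088.
|∇z| = √(a²+b²) = 0.44654, so dip δ = arctan(0.44654) = 24.06°.
True thickness = vertical thickness × cos δ = 20 × cos 24.06° = 18.26 m.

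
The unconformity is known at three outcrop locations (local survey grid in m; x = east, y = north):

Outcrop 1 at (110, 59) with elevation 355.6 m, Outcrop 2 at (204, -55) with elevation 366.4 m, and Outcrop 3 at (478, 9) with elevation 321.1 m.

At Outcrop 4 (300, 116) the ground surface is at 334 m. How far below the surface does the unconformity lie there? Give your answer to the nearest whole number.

Let the plane be z = a·x + b·y + c.
Outcrop 2−Outcrop 1: 94a − 114b = 10.8;  Outcrop 3−Outcrop 1: 368a − 50b = −34.5.
Solving gives a = −0.12007, b = −0.19375.
Then c = 355.6 − a·110 − b·59 = 380.24.
At (300, 116): z_contact = −36.0 − 22.5 + 380.24 = 321.7 m.
Depth below ground = 334 − 321.7 = 12 m.

12 m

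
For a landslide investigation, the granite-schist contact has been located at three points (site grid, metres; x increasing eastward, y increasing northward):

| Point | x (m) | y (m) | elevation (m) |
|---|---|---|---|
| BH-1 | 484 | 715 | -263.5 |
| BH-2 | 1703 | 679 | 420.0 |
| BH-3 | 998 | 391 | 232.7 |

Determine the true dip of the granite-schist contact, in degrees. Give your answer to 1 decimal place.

40.8°

Let the plane be z = a·x + b·y + c.
BH-2−BH-1: 1219a − 36b = 683.5;  BH-3−BH-1: 514a − 324b = 496.2.
Solving gives a = 0.54081, b = −0.67352.
Gradient magnitude |∇z| = √(a² + b²) = √(0.29248 + 0.45363) = 0.86378.
True dip = arctan(0.86378) = 40.8°, dipping toward NW (azimuth ≈ 321°).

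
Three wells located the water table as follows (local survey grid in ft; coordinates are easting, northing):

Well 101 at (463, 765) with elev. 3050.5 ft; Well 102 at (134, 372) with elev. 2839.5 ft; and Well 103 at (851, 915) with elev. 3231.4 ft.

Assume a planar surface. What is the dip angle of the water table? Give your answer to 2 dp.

Let the plane be z = a·easting + b·northing + c.
Well 102−Well 101: −329a − 393b = −211;  Well 103−Well 101: 388a + 150b = 180.9.
Solving gives a = 0.38245, b = 0.21673.
Gradient magnitude |∇z| = √(a² + b²) = √(0.14627 + 0.04697) = 0.43959.
True dip = arctan(0.43959) = 23.73°, dipping toward WSW (azimuth ≈ 240°).

23.73°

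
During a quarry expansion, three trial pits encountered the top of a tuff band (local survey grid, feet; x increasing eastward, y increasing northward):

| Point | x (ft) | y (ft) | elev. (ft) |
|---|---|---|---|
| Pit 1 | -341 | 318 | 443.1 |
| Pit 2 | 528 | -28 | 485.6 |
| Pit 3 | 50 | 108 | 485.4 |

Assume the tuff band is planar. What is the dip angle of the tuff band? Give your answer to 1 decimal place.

Let the plane be z = a·x + b·y + c.
Pit 2−Pit 1: 869a − 346b = 42.5;  Pit 3−Pit 1: 391a − 210b = 42.3.
Solving gives a = −0.12098, b = −0.42668.
Gradient magnitude |∇z| = √(a² + b²) = √(0.01464 + 0.18206) = 0.44350.
True dip = arctan(0.44350) = 23.9°, dipping toward NNE (azimuth ≈ 016°).

23.9°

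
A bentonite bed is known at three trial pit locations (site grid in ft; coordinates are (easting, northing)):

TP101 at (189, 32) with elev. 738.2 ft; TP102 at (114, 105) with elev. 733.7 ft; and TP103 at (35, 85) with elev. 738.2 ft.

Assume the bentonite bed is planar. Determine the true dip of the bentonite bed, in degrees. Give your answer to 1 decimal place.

5.8°

Let the plane be z = a·E + b·N + c.
TP102−TP101: −75a + 73b = −4.5;  TP103−TP101: −154a + 53b = 0.
Solving gives a = −0.03282, b = −0.09536.
Gradient magnitude |∇z| = √(a² + b²) = √(0.00108 + 0.00909) = 0.10085.
True dip = arctan(0.10085) = 5.8°, dipping toward NNE (azimuth ≈ 019°).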